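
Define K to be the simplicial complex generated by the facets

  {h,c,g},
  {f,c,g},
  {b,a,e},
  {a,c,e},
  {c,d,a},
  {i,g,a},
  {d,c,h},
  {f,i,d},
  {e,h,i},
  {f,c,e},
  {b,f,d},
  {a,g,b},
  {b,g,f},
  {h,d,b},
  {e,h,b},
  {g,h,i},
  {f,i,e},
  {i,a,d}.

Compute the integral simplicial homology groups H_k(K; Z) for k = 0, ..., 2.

Order the vertices as a < b < c < d < e < f < g < h < i. Listing each simplex with vertices in this order, K has dimension 2 with simplices:

  0-simplices (9): a, b, c, d, e, f, g, h, i
  1-simplices (27): ab, ac, ad, ae, ag, ai, bd, be, bf, bg, bh, cd, ce, cf, cg, ch, df, dh, di, ef, eh, ei, fg, fi, gh, gi, hi
  2-simplices (18): abe, abg, acd, ace, adi, agi, bdf, bdh, beh, bfg, cdh, cef, cfg, cgh, dfi, efi, ehi, ghi

giving chain groups C_0 ≅ Z^9, C_1 ≅ Z^27, C_2 ≅ Z^18.

Boundary ∂_1: C_1 → C_0 maps an edge to its endpoints' difference, ∂[p,q] = q − p. For instance
  ∂ab = b − a.
The 9×27 boundary matrix has rank 8 and Smith normal form diag(1,1,1,1,1,1,1,1).

∂_2: C_2 → C_1 acts by ∂[p,q,r] = [q,r] − [p,r] + [p,q]. For instance
  ∂cfg = fg − cg + cf,
  ∂bdf = df − bf + bd.
As a 27×18 matrix over Z this has rank 17, with invariant factors (1,1,1,1,1,1,1,1,1,1,1,1,1,1,1,1,1).

From H_k ≅ ker(∂_k) / im(∂_{k+1}) we obtain:

  H_0: rank C_0 − rank ∂_1 = 9 − 8 = 1, and the invariant factors of ∂_1 are all 1, so H_0 ≅ Z.
  H_1: rank ker ∂_1 − rank ∂_2 = (27 − 8) − 17 = 2, and the invariant factors of ∂_2 are all 1, so H_1 ≅ Z^2.
  H_2: rank ker ∂_2 − rank ∂_3 = (18 − 17) − 0 = 1, and there is no ∂_3, so H_2 ≅ Z.

H_0 = Z,  H_1 = Z^2,  H_2 = Z.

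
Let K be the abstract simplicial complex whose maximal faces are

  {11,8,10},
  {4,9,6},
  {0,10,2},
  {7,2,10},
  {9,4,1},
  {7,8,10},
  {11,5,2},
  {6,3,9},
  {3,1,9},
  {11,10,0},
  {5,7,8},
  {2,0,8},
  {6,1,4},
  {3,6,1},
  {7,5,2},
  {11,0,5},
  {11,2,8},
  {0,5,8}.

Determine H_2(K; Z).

K has 12 vertices, 27 edges, 18 triangles.
rank ∂_2 = 17, rank ∂_3 = 0 ⇒ b_2 = 18 − 17 − 0 = 1. So H_2 ≅ Z.

H_2 = Z.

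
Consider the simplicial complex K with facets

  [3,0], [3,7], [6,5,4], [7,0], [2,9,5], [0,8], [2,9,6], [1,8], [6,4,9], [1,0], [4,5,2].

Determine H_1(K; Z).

Order the vertices as 0 < 1 < 2 < 3 < 4 < 5 < 6 < 7 < 8 < 9. Listing each simplex with vertices in this order, K has dimension 2 with simplices:

  0-simplices (10): [0], [1], [2], [3], [4], [5], [6], [7], [8], [9]
  1-simplices (16): [0,1], [0,3], [0,7], [0,8], [1,8], [2,4], [2,5], [2,6], [2,9], [3,7], [4,5], [4,6], [4,9], [5,6], [5,9], [6,9]
  2-simplices (5): [2,4,5], [2,5,9], [2,6,9], [4,5,6], [4,6,9]

giving chain groups C_0 ≅ Z^10, C_1 ≅ Z^16, C_2 ≅ Z^5.

Boundary ∂_1: C_1 → C_0 sends each edge [p,q] (with p < q) to q − p.
This gives a 10×16 integer matrix of rank 8; reducing to Smith normal form yields diagonal entries (1,1,1,1,1,1,1,1).

∂_2: C_2 → C_1 sends each 2-simplex [p,q,r] to [q,r] − [p,r] + [p,q]. For instance
  ∂[2,4,5] = [4,5] − [2,5] + [2,4],
  ∂[2,5,9] = [5,9] − [2,9] + [2,5].
This gives a 16×5 integer matrix of rank 5; reducing to Smith normal form yields diagonal entries (1,1,1,1,1).

Now H_k = ker ∂_k / im ∂_{k+1}, so:

  H_1: rank ker ∂_1 − rank ∂_2 = (16 − 8) − 5 = 3, and the invariant factors of ∂_2 are all 1, so H_1 = Z^3.

H_1 = Z^3.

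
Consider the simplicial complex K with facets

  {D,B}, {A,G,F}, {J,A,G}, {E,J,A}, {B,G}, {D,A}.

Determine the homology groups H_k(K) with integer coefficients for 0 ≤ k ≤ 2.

We work with the vertex ordering A < B < D < E < F < G < J. The simplices of K, each written with vertices in increasing order, are:

  0-simplices (7): A, B, D, E, F, G, J
  1-simplices (10): AD, AE, AF, AG, AJ, BD, BG, EJ, FG, GJ
  2-simplices (3): AEJ, AFG, AGJ

giving chain groups C_0 ≅ Z^7, C_1 ≅ Z^10, C_2 ≅ Z^3.

Boundary ∂_1: C_1 → C_0 maps an edge to its endpoints' difference, ∂[p,q] = q − p.
The 7×10 boundary matrix has rank 6 and Smith normal form diag(1,1,1,1,1,1).

∂_2: C_2 → C_1 sends each 2-simplex [p,q,r] to [q,r] − [p,r] + [p,q]. For instance
  ∂AEJ = EJ − AJ + AE,
  ∂AGJ = GJ − AJ + AG.
The resulting 10×3 matrix has rank 3, and its Smith normal form has invariant factors (1,1,1).

Now H_k = ker ∂_k / im ∂_{k+1}, so:

  H_0: rank C_0 − rank ∂_1 = 7 − 6 = 1, and the invariant factors of ∂_1 are all 1, so H_0 ≅ Z.
  H_1: rank ker ∂_1 − rank ∂_2 = (10 − 6) − 3 = 1, and the invariant factors of ∂_2 are all 1, so H_1 ≅ Z.
  H_2: rank ker ∂_2 − rank ∂_3 = (3 − 3) − 0 = 0, and there is no ∂_3, so H_2 ≅ 0.

H_0 ≅ Z,  H_1 ≅ Z,  H_2 = 0.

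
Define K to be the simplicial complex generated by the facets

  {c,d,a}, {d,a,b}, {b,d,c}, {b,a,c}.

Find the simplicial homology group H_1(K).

Order the vertices as a < b < c < d. Listing each simplex with vertices in this order, K has dimension 2 with simplices:

  0-simplices (4): a, b, c, d
  1-simplices (6): ab, ac, ad, bc, bd, cd
  2-simplices (4): abc, abd, acd, bcd

giving chain groups C_0 ≅ Z^4, C_1 ≅ Z^6, C_2 ≅ Z^4.

∂_1: C_1 → C_0 maps an edge to its endpoints' difference, ∂[p,q] = q − p.
The resulting 4×6 matrix has rank 3, and its Smith normal form has invariant factors (1,1,1).

∂_2: C_2 → C_1 maps a triangle to the signed sum of its edges. For instance
  ∂abd = bd − ad + ab,
  ∂abc = bc − ac + ab.
The 6×4 boundary matrix has rank 3 and Smith normal form diag(1,1,1).

Computing H_k = (kernel of ∂_k) / (image of ∂_{k+1}):

  H_1: rank ker ∂_1 − rank ∂_2 = (6 − 3) − 3 = 0, and the invariant factors of ∂_2 are all 1, so H_1 = 0.

(K is a triangulation of the 2-sphere S^2.)

H_1 = 0.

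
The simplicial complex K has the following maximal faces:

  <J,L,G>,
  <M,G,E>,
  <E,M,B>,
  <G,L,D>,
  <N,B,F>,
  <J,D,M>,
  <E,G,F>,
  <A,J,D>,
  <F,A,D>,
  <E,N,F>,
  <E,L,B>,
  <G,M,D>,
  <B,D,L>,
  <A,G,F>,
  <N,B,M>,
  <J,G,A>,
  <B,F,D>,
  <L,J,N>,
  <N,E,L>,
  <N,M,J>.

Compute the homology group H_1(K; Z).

Take the total order A < B < D < E < F < G < J < L < M < N on the vertex set. Then K (dimension 2) consists of the simplices:

  0-simplices (10): A, B, D, E, F, G, J, L, M, N
  1-simplices (30): AD, AF, AG, AJ, BD, BE, BF, BL, BM, BN, DF, DG, DJ, DL, DM, EF, EG, EL, EM, EN, FG, FN, GJ, GL, GM, JL, JM, JN, LN, MN
  2-simplices (20): ADF, ADJ, AFG, AGJ, BDF, BDL, BEL, BEM, BFN, BMN, DGL, DGM, DJM, EFG, EFN, EGM, ELN, GJL, JLN, JMN

so the chain groups are C_0 ≅ Z^10, C_1 ≅ Z^30, C_2 ≅ Z^20.

The boundary map ∂_1: C_1 → C_0 maps an edge to its endpoints' difference, ∂[p,q] = q − p. For instance
  ∂GL = L − G.
The 10×30 boundary matrix has rank 9 and Smith normal form diag(1,1,1,1,1,1,1,1,1).

The boundary map ∂_2: C_2 → C_1 sends each 2-simplex [p,q,r] to [q,r] − [p,r] + [p,q]. For instance
  ∂EFG = FG − EG + EF,
  ∂BDF = DF − BF + BD.
The 30×20 boundary matrix has rank 20 and Smith normal form diag(1,1,1,1,1,1,1,1,1,1,1,1,1,1,1,1,1,1,1,2).

Reading off H_k = ker ∂_k / im ∂_{k+1}:

  H_1: rank ker ∂_1 − rank ∂_2 = (30 − 9) − 20 = 1, and ∂_2 has invariant factor 2 > 1, so H_1 = Z ⊕ Z/2.

H_1 ≅ Z ⊕ Z/2.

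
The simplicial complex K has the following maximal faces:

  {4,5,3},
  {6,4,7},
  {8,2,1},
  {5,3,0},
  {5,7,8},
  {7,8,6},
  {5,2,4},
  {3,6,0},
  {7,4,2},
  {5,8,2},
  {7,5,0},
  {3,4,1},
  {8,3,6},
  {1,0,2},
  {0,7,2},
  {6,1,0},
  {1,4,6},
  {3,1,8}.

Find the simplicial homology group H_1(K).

Take the total order 0 < 1 < 2 < 3 < 4 < 5 < 6 < 7 < 8 on the vertex set. Then K (dimension 2) consists of the simplices:

  0-simplices (9): [0], [1], [2], [3], [4], [5], [6], [7], [8]
  1-simplices (27): (27 of them)
  2-simplices (18): [0,1,2], [0,1,6], [0,2,7], [0,3,5], [0,3,6], [0,5,7], [1,2,8], [1,3,4], [1,3,8], [1,4,6], [2,4,5], [2,4,7], [2,5,8], [3,4,5], [3,6,8], [4,6,7], [5,7,8], [6,7,8]

giving chain groups C_0 ≅ Z^9, C_1 ≅ Z^27, C_2 ≅ Z^18.

The boundary map ∂_1: C_1 → C_0 sends each edge [p,q] (with p < q) to q − p.
This gives a 9×27 integer matrix of rank 8; reducing to Smith normal form yields diagonal entries (1,1,1,1,1,1,1,1).

∂_2: C_2 → C_1 sends each 2-simplex [p,q,r] to [q,r] − [p,r] + [p,q]. For instance
  ∂[0,2,7] = [2,7] − [0,7] + [0,2],
  ∂[0,3,5] = [3,5] − [0,5] + [0,3].
This gives a 27×18 integer matrix of rank 18; reducing to Smith normal form yields diagonal entries (1,1,1,1,1,1,1,1,1,1,1,1,1,1,1,1,1,2).

Now H_k = ker ∂_k / im ∂_{k+1}, so:

  H_1: rank ker ∂_1 − rank ∂_2 = (27 − 8) − 18 = 1, and ∂_2 has invariant factor 2 > 1, so H_1 ≅ Z ⊕ Z/2.

H_1 ≅ Z ⊕ Z/2.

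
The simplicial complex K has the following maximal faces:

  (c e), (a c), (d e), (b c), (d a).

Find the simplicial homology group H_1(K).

Fix the vertex order a < b < c < d < e and write every simplex with vertices in increasing order. Then dim K = 1 and the simplices of K are:

  0-simplices (5): a, b, c, d, e
  1-simplices (5): ac, ad, bc, ce, de

so the chain groups are C_0 ≅ Z^5, C_1 ≅ Z^5.

Boundary ∂_1: C_1 → C_0 maps an edge to its endpoints' difference, ∂[p,q] = q − p.
The resulting 5×5 matrix has rank 4, and its Smith normal form has invariant factors (1,1,1,1).

Computing H_k = (kernel of ∂_k) / (image of ∂_{k+1}):

  H_1: rank ker ∂_1 − rank ∂_2 = (5 − 4) − 0 = 1, and there is no ∂_2, so H_1 = Z.

H_1 ≅ Z.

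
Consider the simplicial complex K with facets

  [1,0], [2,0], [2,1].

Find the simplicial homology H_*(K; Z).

H_0 = Z,  H_1 = Z.

Take the total order 0 < 1 < 2 on the vertex set. Then K (dimension 1) consists of the simplices:

  0-simplices (3): [0], [1], [2]
  1-simplices (3): [0,1], [0,2], [1,2]

so the chain groups are C_0 ≅ Z^3, C_1 ≅ Z^3.

Boundary ∂_1: C_1 → C_0 maps an edge to its endpoints' difference, ∂[p,q] = q − p. For instance
  ∂[0,2] = [2] − [0].
As a 3×3 matrix over Z this has rank 2, with invariant factors (1,1).

Computing H_k = (kernel of ∂_k) / (image of ∂_{k+1}):

  H_0: rank C_0 − rank ∂_1 = 3 − 2 = 1, and the invariant factors of ∂_1 are all 1, so H_0 ≅ Z.
  H_1: rank ker ∂_1 − rank ∂_2 = (3 − 2) − 0 = 1, and there is no ∂_2, so H_1 ≅ Z.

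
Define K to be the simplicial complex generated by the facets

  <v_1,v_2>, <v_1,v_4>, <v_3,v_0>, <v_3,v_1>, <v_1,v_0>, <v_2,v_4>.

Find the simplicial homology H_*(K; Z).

We work with the vertex ordering v_0 < v_1 < v_2 < v_3 < v_4. The simplices of K, each written with vertices in increasing order, are:

  0-simplices (5): [v_0], [v_1], [v_2], [v_3], [v_4]
  1-simplices (6): [v_0,v_1], [v_0,v_3], [v_1,v_2], [v_1,v_3], [v_1,v_4], [v_2,v_4]

Hence C_0 ≅ Z^5, C_1 ≅ Z^6.

Boundary ∂_1: C_1 → C_0 sends each edge [p,q] (with p < q) to q − p.
This gives a 5×6 integer matrix of rank 4; reducing to Smith normal form yields diagonal entries (1,1,1,1).

Now H_k = ker ∂_k / im ∂_{k+1}, so:

  H_0: rank C_0 − rank ∂_1 = 5 − 4 = 1, and the invariant factors of ∂_1 are all 1, so H_0 ≅ Z.
  H_1: rank ker ∂_1 − rank ∂_2 = (6 − 4) − 0 = 2, and there is no ∂_2, so H_1 ≅ Z^2.

As a check, the Euler characteristic is 5 − 6 = -1, which agrees with 1 − 2 = -1.
(K is a triangulation of a wedge of 2 circles.)

H_0 = Z,  H_1 = Z^2.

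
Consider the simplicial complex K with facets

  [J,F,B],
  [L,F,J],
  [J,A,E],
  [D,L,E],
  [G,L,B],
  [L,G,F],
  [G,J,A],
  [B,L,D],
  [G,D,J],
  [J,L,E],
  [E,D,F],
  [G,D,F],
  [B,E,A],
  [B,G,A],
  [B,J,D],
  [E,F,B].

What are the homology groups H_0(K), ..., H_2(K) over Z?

H_0 = Z,  H_1 = Z^2,  H_2 = Z.

Take the total order A < B < D < E < F < G < J < L on the vertex set. Then K (dimension 2) consists of the simplices:

  0-simplices (8): A, B, D, E, F, G, J, L
  1-simplices (24): AB, AE, AG, AJ, BD, BE, BF, BG, BJ, BL, DE, DF, DG, DJ, DL, EF, EJ, EL, FG, FJ, FL, GJ, GL, JL
  2-simplices (16): ABE, ABG, AEJ, AGJ, BDJ, BDL, BEF, BFJ, BGL, DEF, DEL, DFG, DGJ, EJL, FGL, FJL

Hence C_0 ≅ Z^8, C_1 ≅ Z^24, C_2 ≅ Z^16.

The boundary map ∂_1: C_1 → C_0 maps an edge to its endpoints' difference, ∂[p,q] = q − p. For instance
  ∂EL = L − E.
As a 8×24 matrix over Z this has rank 7, with invariant factors (1,1,1,1,1,1,1).

∂_2: C_2 → C_1 sends each 2-simplex [p,q,r] to [q,r] − [p,r] + [p,q]. For instance
  ∂DEF = EF − DF + DE,
  ∂DEL = EL − DL + DE.
As a 24×16 matrix over Z this has rank 15, with invariant factors (1,1,1,1,1,1,1,1,1,1,1,1,1,1,1).

Now H_k = ker ∂_k / im ∂_{k+1}, so:

  H_0: rank C_0 − rank ∂_1 = 8 − 7 = 1, and the invariant factors of ∂_1 are all 1, so H_0 ≅ Z.
  H_1: rank ker ∂_1 − rank ∂_2 = (24 − 7) − 15 = 2, and the invariant factors of ∂_2 are all 1, so H_1 ≅ Z^2.
  H_2: rank ker ∂_2 − rank ∂_3 = (16 − 15) − 0 = 1, and there is no ∂_3, so H_2 ≅ Z.

As a check, the Euler characteristic is 8 − 24 + 16 = 0, which agrees with 1 − 2 + 1 = 0.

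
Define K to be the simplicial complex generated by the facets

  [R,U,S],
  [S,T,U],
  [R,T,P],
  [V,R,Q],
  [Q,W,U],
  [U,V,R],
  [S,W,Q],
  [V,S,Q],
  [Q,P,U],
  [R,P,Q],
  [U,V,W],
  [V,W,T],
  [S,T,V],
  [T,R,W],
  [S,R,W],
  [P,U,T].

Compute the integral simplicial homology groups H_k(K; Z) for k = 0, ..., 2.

K has 8 vertices, 24 edges, 16 triangles.
rank ∂_0 = 0, rank ∂_1 = 7 ⇒ b_0 = 8 − 0 − 7 = 1; all invariant factors of ∂_1 are 1 so no torsion. So H_0 ≅ Z.
rank ∂_1 = 7, rank ∂_2 = 15 ⇒ b_1 = 24 − 7 − 15 = 2; all invariant factors of ∂_2 are 1 so no torsion. So H_1 ≅ Z^2.
rank ∂_2 = 15, rank ∂_3 = 0 ⇒ b_2 = 16 − 15 − 0 = 1. So H_2 ≅ Z.

H_0 = Z,  H_1 = Z^2,  H_2 = Z.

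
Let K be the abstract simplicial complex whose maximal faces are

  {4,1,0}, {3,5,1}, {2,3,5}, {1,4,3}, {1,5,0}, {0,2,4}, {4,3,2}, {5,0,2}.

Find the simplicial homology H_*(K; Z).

H_0 = Z,  H_1 = 0,  H_2 = Z.

Order the vertices as 0 < 1 < 2 < 3 < 4 < 5. Listing each simplex with vertices in this order, K has dimension 2 with simplices:

  0-simplices (6): [0], [1], [2], [3], [4], [5]
  1-simplices (12): [0,1], [0,2], [0,4], [0,5], [1,3], [1,4], [1,5], [2,3], [2,4], [2,5], [3,4], [3,5]
  2-simplices (8): [0,1,4], [0,1,5], [0,2,4], [0,2,5], [1,3,4], [1,3,5], [2,3,4], [2,3,5]

so the chain groups are C_0 ≅ Z^6, C_1 ≅ Z^12, C_2 ≅ Z^8.

∂_1: C_1 → C_0 is given by ∂[p,q] = [q] − [p]. For instance
  ∂[1,3] = [3] − [1].
The 6×12 boundary matrix has rank 5 and Smith normal form diag(1,1,1,1,1).

∂_2: C_2 → C_1 sends each 2-simplex [p,q,r] to [q,r] − [p,r] + [p,q]. For instance
  ∂[2,3,5] = [3,5] − [2,5] + [2,3],
  ∂[1,3,5] = [3,5] − [1,5] + [1,3].
This gives a 12×8 integer matrix of rank 7; reducing to Smith normal form yields diagonal entries (1,1,1,1,1,1,1).

Reading off H_k = ker ∂_k / im ∂_{k+1}:

  H_0: rank C_0 − rank ∂_1 = 6 − 5 = 1, and the invariant factors of ∂_1 are all 1, so H_0 = Z.
  H_1: rank ker ∂_1 − rank ∂_2 = (12 − 5) − 7 = 0, and the invariant factors of ∂_2 are all 1, so H_1 = 0.
  H_2: rank ker ∂_2 − rank ∂_3 = (8 − 7) − 0 = 1, and there is no ∂_3, so H_2 = Z.

As a check, the Euler characteristic is 6 − 12 + 8 = 2, which agrees with 1 − 0 + 1 = 2.
(K is a triangulation of the 2-sphere S^2.)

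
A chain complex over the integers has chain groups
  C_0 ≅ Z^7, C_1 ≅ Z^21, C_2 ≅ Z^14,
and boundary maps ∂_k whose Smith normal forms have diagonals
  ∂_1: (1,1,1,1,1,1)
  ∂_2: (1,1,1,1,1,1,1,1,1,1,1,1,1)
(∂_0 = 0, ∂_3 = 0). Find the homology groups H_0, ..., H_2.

H_0: b_0 = 7 − 0 − 6 = 1; torsion from ∂_1 factors > 1: none. So H_0 ≅ Z.
H_1: b_1 = 21 − 6 − 13 = 2; torsion from ∂_2 factors > 1: none. So H_1 ≅ Z^2.
H_2: b_2 = 14 − 13 − 0 = 1; torsion from ∂_3 factors > 1: none. So H_2 ≅ Z.

H_0 ≅ Z,  H_1 ≅ Z^2,  H_2 ≅ Z.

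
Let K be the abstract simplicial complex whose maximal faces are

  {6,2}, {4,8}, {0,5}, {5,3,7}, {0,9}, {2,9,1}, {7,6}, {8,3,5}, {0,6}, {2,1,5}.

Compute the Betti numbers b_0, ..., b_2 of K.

b_0 = 1, b_1 = 3, b_2 = 0.

Fix the vertex order 0 < 1 < 2 < 3 < 4 < 5 < 6 < 7 < 8 < 9 and write every simplex with vertices in increasing order. Then dim K = 2 and the simplices of K are:

  0-simplices (10): [0], [1], [2], [3], [4], [5], [6], [7], [8], [9]
  1-simplices (16): [0,5], [0,6], [0,9], [1,2], [1,5], [1,9], [2,5], [2,6], [2,9], [3,5], [3,7], [3,8], [4,8], [5,7], [5,8], [6,7]
  2-simplices (4): [1,2,5], [1,2,9], [3,5,7], [3,5,8]

so the chain groups are C_0 ≅ Z^10, C_1 ≅ Z^16, C_2 ≅ Z^4.

∂_1: C_1 → C_0 is given by ∂[p,q] = [q] − [p]. For instance
  ∂[5,8] = [8] − [5].
The 10×16 boundary matrix has rank 9 and Smith normal form diag(1,1,1,1,1,1,1,1,1).

The boundary map ∂_2: C_2 → C_1 maps a triangle to the signed sum of its edges. For instance
  ∂[1,2,5] = [2,5] − [1,5] + [1,2],
  ∂[3,5,8] = [5,8] − [3,8] + [3,5].
As a 16×4 matrix over Z this has rank 4, with invariant factors (1,1,1,1).

From H_k ≅ ker(∂_k) / im(∂_{k+1}) we obtain:

  H_0: rank C_0 − rank ∂_1 = 10 − 9 = 1, and the invariant factors of ∂_1 are all 1, so H_0 ≅ Z.
  H_1: rank ker ∂_1 − rank ∂_2 = (16 − 9) − 4 = 3, and the invariant factors of ∂_2 are all 1, so H_1 ≅ Z^3.
  H_2: rank ker ∂_2 − rank ∂_3 = (4 − 4) − 0 = 0, and there is no ∂_3, so H_2 ≅ 0.

Hence the Betti numbers are b_0 = 1, b_1 = 3, b_2 = 0.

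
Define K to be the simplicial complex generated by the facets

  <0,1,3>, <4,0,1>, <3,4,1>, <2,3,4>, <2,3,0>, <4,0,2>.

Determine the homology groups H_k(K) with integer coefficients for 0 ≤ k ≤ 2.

H_0 = Z,  H_1 = 0,  H_2 = Z.

We work with the vertex ordering 0 < 1 < 2 < 3 < 4. The simplices of K, each written with vertices in increasing order, are:

  0-simplices (5): [0], [1], [2], [3], [4]
  1-simplices (9): [0,1], [0,2], [0,3], [0,4], [1,3], [1,4], [2,3], [2,4], [3,4]
  2-simplices (6): [0,1,3], [0,1,4], [0,2,3], [0,2,4], [1,3,4], [2,3,4]

giving chain groups C_0 ≅ Z^5, C_1 ≅ Z^9, C_2 ≅ Z^6.

Boundary ∂_1: C_1 → C_0 sends each edge [p,q] (with p < q) to q − p. For instance
  ∂[0,2] = [2] − [0].
The resulting 5×9 matrix has rank 4, and its Smith normal form has invariant factors (1,1,1,1).

Boundary ∂_2: C_2 → C_1 maps a triangle to the signed sum of its edges. For instance
  ∂[0,2,3] = [2,3] − [0,3] + [0,2],
  ∂[0,1,4] = [1,4] − [0,4] + [0,1].
The resulting 9×6 matrix has rank 5, and its Smith normal form has invariant factors (1,1,1,1,1).

From H_k ≅ ker(∂_k) / im(∂_{k+1}) we obtain:

  H_0: rank C_0 − rank ∂_1 = 5 − 4 = 1, and the invariant factors of ∂_1 are all 1, so H_0 = Z.
  H_1: rank ker ∂_1 − rank ∂_2 = (9 − 4) − 5 = 0, and the invariant factors of ∂_2 are all 1, so H_1 = 0.
  H_2: rank ker ∂_2 − rank ∂_3 = (6 − 5) − 0 = 1, and there is no ∂_3, so H_2 = Z.

As a check, the Euler characteristic is 5 − 9 + 6 = 2, which agrees with 1 − 0 + 1 = 2.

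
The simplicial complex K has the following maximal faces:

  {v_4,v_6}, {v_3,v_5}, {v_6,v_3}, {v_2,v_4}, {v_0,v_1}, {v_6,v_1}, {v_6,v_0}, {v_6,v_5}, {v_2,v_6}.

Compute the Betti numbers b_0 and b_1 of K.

b_0 = 1, b_1 = 3.

Fix the vertex order v_0 < v_1 < v_2 < v_3 < v_4 < v_5 < v_6 and write every simplex with vertices in increasing order. Then dim K = 1 and the simplices of K are:

  0-simplices (7): [v_0], [v_1], [v_2], [v_3], [v_4], [v_5], [v_6]
  1-simplices (9): [v_0,v_1], [v_0,v_6], [v_1,v_6], [v_2,v_4], [v_2,v_6], [v_3,v_5], [v_3,v_6], [v_4,v_6], [v_5,v_6]

Hence C_0 ≅ Z^7, C_1 ≅ Z^9.

The boundary map ∂_1: C_1 → C_0 maps an edge to its endpoints' difference, ∂[p,q] = q − p. For instance
  ∂[v_2,v_6] = [v_6] − [v_2].
As a 7×9 matrix over Z this has rank 6, with invariant factors (1,1,1,1,1,1).

Computing H_k = (kernel of ∂_k) / (image of ∂_{k+1}):

  H_0: rank C_0 − rank ∂_1 = 7 − 6 = 1, and the invariant factors of ∂_1 are all 1, so H_0 = Z.
  H_1: rank ker ∂_1 − rank ∂_2 = (9 − 6) − 0 = 3, and there is no ∂_2, so H_1 = Z^3.

As a check, the Euler characteristic is 7 − 9 = -2, which agrees with 1 − 3 = -2.

Hence the Betti numbers are b_0 = 1, b_1 = 3.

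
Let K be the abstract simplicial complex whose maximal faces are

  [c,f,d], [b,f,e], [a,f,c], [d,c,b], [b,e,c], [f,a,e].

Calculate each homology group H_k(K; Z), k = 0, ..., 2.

H_0 ≅ Z,  H_1 ≅ Z,  H_2 = 0.

K has 6 vertices, 12 edges, 6 triangles.
rank ∂_0 = 0, rank ∂_1 = 5 ⇒ b_0 = 6 − 0 − 5 = 1; all invariant factors of ∂_1 are 1 so no torsion. So H_0 = Z.
rank ∂_1 = 5, rank ∂_2 = 6 ⇒ b_1 = 12 − 5 − 6 = 1; all invariant factors of ∂_2 are 1 so no torsion. So H_1 = Z.
rank ∂_2 = 6, rank ∂_3 = 0 ⇒ b_2 = 6 − 6 − 0 = 0. So H_2 = 0.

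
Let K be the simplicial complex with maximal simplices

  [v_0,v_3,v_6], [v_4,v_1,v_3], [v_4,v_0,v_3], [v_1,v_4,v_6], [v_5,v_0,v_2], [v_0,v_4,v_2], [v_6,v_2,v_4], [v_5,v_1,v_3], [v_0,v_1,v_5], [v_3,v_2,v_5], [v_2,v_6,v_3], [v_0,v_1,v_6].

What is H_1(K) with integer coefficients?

H_1 ≅ Z/2Z.

Take the total order v_0 < v_1 < v_2 < v_3 < v_4 < v_5 < v_6 on the vertex set. Then K (dimension 2) consists of the simplices:

  0-simplices (7): [v_0], [v_1], [v_2], [v_3], [v_4], [v_5], [v_6]
  1-simplices (18): (18 of them)
  2-simplices (12): (12 of them)

so the chain groups are C_0 ≅ Z^7, C_1 ≅ Z^18, C_2 ≅ Z^12.

Boundary ∂_1: C_1 → C_0 is given by ∂[p,q] = [q] − [p].
The resulting 7×18 matrix has rank 6, and its Smith normal form has invariant factors (1,1,1,1,1,1).

Boundary ∂_2: C_2 → C_1 sends each 2-simplex [p,q,r] to [q,r] − [p,r] + [p,q]. For instance
  ∂[v_0,v_2,v_5] = [v_2,v_5] − [v_0,v_5] + [v_0,v_2],
  ∂[v_0,v_3,v_6] = [v_3,v_6] − [v_0,v_6] + [v_0,v_3].
The 18×12 boundary matrix has rank 12 and Smith normal form diag(1,1,1,1,1,1,1,1,1,1,1,2).

Computing H_k = (kernel of ∂_k) / (image of ∂_{k+1}):

  H_1: rank ker ∂_1 − rank ∂_2 = (18 − 6) − 12 = 0, and ∂_2 has invariant factor 2 > 1, so H_1 = Z/2Z.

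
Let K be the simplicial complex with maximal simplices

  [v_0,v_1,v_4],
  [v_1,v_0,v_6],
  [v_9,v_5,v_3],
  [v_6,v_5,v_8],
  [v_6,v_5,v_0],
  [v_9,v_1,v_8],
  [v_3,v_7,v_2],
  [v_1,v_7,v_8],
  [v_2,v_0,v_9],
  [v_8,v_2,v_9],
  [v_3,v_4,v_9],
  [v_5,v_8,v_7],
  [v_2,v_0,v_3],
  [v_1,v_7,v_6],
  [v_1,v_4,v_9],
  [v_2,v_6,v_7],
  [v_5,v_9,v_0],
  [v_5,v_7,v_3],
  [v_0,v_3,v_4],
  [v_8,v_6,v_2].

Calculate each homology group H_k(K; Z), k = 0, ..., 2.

Take the total order v_0 < v_1 < v_2 < v_3 < v_4 < v_5 < v_6 < v_7 < v_8 < v_9 on the vertex set. Then K (dimension 2) consists of the simplices:

  0-simplices (10): [v_0], [v_1], [v_2], [v_3], [v_4], [v_5], [v_6], [v_7], [v_8], [v_9]
  1-simplices (30): (30 of them)
  2-simplices (20): (20 of them)

Hence C_0 ≅ Z^10, C_1 ≅ Z^30, C_2 ≅ Z^20.

The boundary map ∂_1: C_1 → C_0 sends each edge [p,q] (with p < q) to q − p. For instance
  ∂[v_3,v_9] = [v_9] − [v_3].
As a 10×30 matrix over Z this has rank 9, with invariant factors (1,1,1,1,1,1,1,1,1).

The boundary map ∂_2: C_2 → C_1 sends each 2-simplex [p,q,r] to [q,r] − [p,r] + [p,q]. For instance
  ∂[v_0,v_3,v_4] = [v_3,v_4] − [v_0,v_4] + [v_0,v_3],
  ∂[v_1,v_8,v_9] = [v_8,v_9] − [v_1,v_9] + [v_1,v_8].
The resulting 30×20 matrix has rank 20, and its Smith normal form has invariant factors (1,1,1,1,1,1,1,1,1,1,1,1,1,1,1,1,1,1,1,2).

Now H_k = ker ∂_k / im ∂_{k+1}, so:

  H_0: rank C_0 − rank ∂_1 = 10 − 9 = 1, and the invariant factors of ∂_1 are all 1, so H_0 ≅ Z.
  H_1: rank ker ∂_1 − rank ∂_2 = (30 − 9) − 20 = 1, and ∂_2 has invariant factor 2 > 1, so H_1 ≅ Z ⊕ Z/2.
  H_2: rank ker ∂_2 − rank ∂_3 = (20 − 20) − 0 = 0, and there is no ∂_3, so H_2 ≅ 0.

As a check, the Euler characteristic is 10 − 30 + 20 = 0, which agrees with 1 − 1 + 0 = 0.
(K is a triangulation of the Klein bottle.)

H_0 ≅ Z,  H_1 ≅ Z ⊕ Z/2,  H_2 = 0.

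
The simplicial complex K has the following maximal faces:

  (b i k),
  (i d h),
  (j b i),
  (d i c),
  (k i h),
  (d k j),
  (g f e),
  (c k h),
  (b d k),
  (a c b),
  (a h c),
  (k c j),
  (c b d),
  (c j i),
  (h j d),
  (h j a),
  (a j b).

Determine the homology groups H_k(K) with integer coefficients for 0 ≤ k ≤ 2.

We work with the vertex ordering a < b < c < d < e < f < g < h < i < j < k. The simplices of K, each written with vertices in increasing order, are:

  0-simplices (11): a, b, c, d, e, f, g, h, i, j, k
  1-simplices (27): ab, ac, ah, aj, bc, bd, bi, bj, bk, cd, ch, ci, cj, ck, dh, di, dj, dk, ef, eg, fg, hi, hj, hk, ij, ik, jk
  2-simplices (17): abc, abj, ach, ahj, bcd, bdk, bij, bik, cdi, chk, cij, cjk, dhi, dhj, djk, efg, hik

so the chain groups are C_0 ≅ Z^11, C_1 ≅ Z^27, C_2 ≅ Z^17.

Boundary ∂_1: C_1 → C_0 is given by ∂[p,q] = [q] − [p]. For instance
  ∂bd = d − b.
As a 11×27 matrix over Z this has rank 9, with invariant factors (1,1,1,1,1,1,1,1,1).

The boundary map ∂_2: C_2 → C_1 acts by ∂[p,q,r] = [q,r] − [p,r] + [p,q]. For instance
  ∂bik = ik − bk + bi,
  ∂dhi = hi − di + dh.
The resulting 27×17 matrix has rank 16, and its Smith normal form has invariant factors (1,1,1,1,1,1,1,1,1,1,1,1,1,1,1,1).

Now H_k = ker ∂_k / im ∂_{k+1}, so:

  H_0: rank C_0 − rank ∂_1 = 11 − 9 = 2, and the invariant factors of ∂_1 are all 1, so H_0 ≅ Z^2.
  H_1: rank ker ∂_1 − rank ∂_2 = (27 − 9) − 16 = 2, and the invariant factors of ∂_2 are all 1, so H_1 ≅ Z^2.
  H_2: rank ker ∂_2 − rank ∂_3 = (17 − 16) − 0 = 1, and there is no ∂_3, so H_2 ≅ Z.

As a check, the Euler characteristic is 11 − 27 + 17 = 1, which agrees with 2 − 2 + 1 = 1.
(K is a triangulation of the disjoint union of the 2-simplex and the torus T^2.)

H_0 ≅ Z^2,  H_1 ≅ Z^2,  H_2 ≅ Z.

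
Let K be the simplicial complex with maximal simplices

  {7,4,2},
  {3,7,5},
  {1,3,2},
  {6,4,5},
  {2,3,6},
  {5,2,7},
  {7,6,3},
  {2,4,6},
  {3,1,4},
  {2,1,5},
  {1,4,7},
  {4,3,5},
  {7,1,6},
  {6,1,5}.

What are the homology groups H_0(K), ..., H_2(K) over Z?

H_0 ≅ Z,  H_1 ≅ Z^2,  H_2 ≅ Z.

We work with the vertex ordering 1 < 2 < 3 < 4 < 5 < 6 < 7. The simplices of K, each written with vertices in increasing order, are:

  0-simplices (7): [1], [2], [3], [4], [5], [6], [7]
  1-simplices (21): [1,2], [1,3], [1,4], [1,5], [1,6], [1,7], [2,3], [2,4], [2,5], [2,6], [2,7], [3,4], [3,5], [3,6], [3,7], [4,5], [4,6], [4,7], [5,6], [5,7], [6,7]
  2-simplices (14): [1,2,3], [1,2,5], [1,3,4], [1,4,7], [1,5,6], [1,6,7], [2,3,6], [2,4,6], [2,4,7], [2,5,7], [3,4,5], [3,5,7], [3,6,7], [4,5,6]

Hence C_0 ≅ Z^7, C_1 ≅ Z^21, C_2 ≅ Z^14.

The boundary map ∂_1: C_1 → C_0 is given by ∂[p,q] = [q] − [p].
The 7×21 boundary matrix has rank 6 and Smith normal form diag(1,1,1,1,1,1).

The boundary map ∂_2: C_2 → C_1 sends each 2-simplex [p,q,r] to [q,r] − [p,r] + [p,q]. For instance
  ∂[2,4,7] = [4,7] − [2,7] + [2,4],
  ∂[1,6,7] = [6,7] − [1,7] + [1,6].
The 21×14 boundary matrix has rank 13 and Smith normal form diag(1,1,1,1,1,1,1,1,1,1,1,1,1).

Computing H_k = (kernel of ∂_k) / (image of ∂_{k+1}):

  H_0: rank C_0 − rank ∂_1 = 7 − 6 = 1, and the invariant factors of ∂_1 are all 1, so H_0 ≅ Z.
  H_1: rank ker ∂_1 − rank ∂_2 = (21 − 6) − 13 = 2, and the invariant factors of ∂_2 are all 1, so H_1 ≅ Z^2.
  H_2: rank ker ∂_2 − rank ∂_3 = (14 − 13) − 0 = 1, and there is no ∂_3, so H_2 ≅ Z.

(K is a triangulation of the torus T^2.)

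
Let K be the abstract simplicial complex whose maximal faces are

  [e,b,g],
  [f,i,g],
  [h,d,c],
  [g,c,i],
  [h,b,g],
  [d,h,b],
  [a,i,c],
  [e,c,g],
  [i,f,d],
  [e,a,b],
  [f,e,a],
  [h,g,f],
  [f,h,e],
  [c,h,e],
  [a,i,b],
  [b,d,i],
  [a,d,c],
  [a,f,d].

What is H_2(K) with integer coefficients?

Order the vertices as a < b < c < d < e < f < g < h < i. Listing each simplex with vertices in this order, K has dimension 2 with simplices:

  0-simplices (9): a, b, c, d, e, f, g, h, i
  1-simplices (27): ab, ac, ad, ae, af, ai, bd, be, bg, bh, bi, cd, ce, cg, ch, ci, df, dh, di, ef, eg, eh, fg, fh, fi, gh, gi
  2-simplices (18): abe, abi, acd, aci, adf, aef, bdh, bdi, beg, bgh, cdh, ceg, ceh, cgi, dfi, efh, fgh, fgi

Hence C_0 ≅ Z^9, C_1 ≅ Z^27, C_2 ≅ Z^18.

The boundary map ∂_1: C_1 → C_0 is given by ∂[p,q] = [q] − [p]. For instance
  ∂be = e − b.
The 9×27 boundary matrix has rank 8 and Smith normal form diag(1,1,1,1,1,1,1,1).

Boundary ∂_2: C_2 → C_1 sends each 2-simplex [p,q,r] to [q,r] − [p,r] + [p,q]. For instance
  ∂ceg = eg − cg + ce,
  ∂dfi = fi − di + df.
The resulting 27×18 matrix has rank 18, and its Smith normal form has invariant factors (1,1,1,1,1,1,1,1,1,1,1,1,1,1,1,1,1,2).

Now H_k = ker ∂_k / im ∂_{k+1}, so:

  H_2: rank ker ∂_2 − rank ∂_3 = (18 − 18) − 0 = 0, and there is no ∂_3, so H_2 = 0.

(K is a triangulation of the Klein bottle.)

H_2 ≅ 0.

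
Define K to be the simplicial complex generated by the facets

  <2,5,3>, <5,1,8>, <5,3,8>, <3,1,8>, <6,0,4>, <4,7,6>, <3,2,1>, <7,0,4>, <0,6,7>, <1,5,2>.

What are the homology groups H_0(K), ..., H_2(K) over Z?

H_0 = Z^2,  H_1 = 0,  H_2 = Z^2.

Fix the vertex order 0 < 1 < 2 < 3 < 4 < 5 < 6 < 7 < 8 and write every simplex with vertices in increasing order. Then dim K = 2 and the simplices of K are:

  0-simplices (9): [0], [1], [2], [3], [4], [5], [6], [7], [8]
  1-simplices (15): [0,4], [0,6], [0,7], [1,2], [1,3], [1,5], [1,8], [2,3], [2,5], [3,5], [3,8], [4,6], [4,7], [5,8], [6,7]
  2-simplices (10): [0,4,6], [0,4,7], [0,6,7], [1,2,3], [1,2,5], [1,3,8], [1,5,8], [2,3,5], [3,5,8], [4,6,7]

so the chain groups are C_0 ≅ Z^9, C_1 ≅ Z^15, C_2 ≅ Z^10.

∂_1: C_1 → C_0 sends each edge [p,q] (with p < q) to q − p. For instance
  ∂[0,6] = [6] − [0].
This gives a 9×15 integer matrix of rank 7; reducing to Smith normal form yields diagonal entries (1,1,1,1,1,1,1).

∂_2: C_2 → C_1 acts by ∂[p,q,r] = [q,r] − [p,r] + [p,q]. For instance
  ∂[0,4,7] = [4,7] − [0,7] + [0,4],
  ∂[0,6,7] = [6,7] − [0,7] + [0,6].
This gives a 15×10 integer matrix of rank 8; reducing to Smith normal form yields diagonal entries (1,1,1,1,1,1,1,1).

From H_k ≅ ker(∂_k) / im(∂_{k+1}) we obtain:

  H_0: rank C_0 − rank ∂_1 = 9 − 7 = 2, and the invariant factors of ∂_1 are all 1, so H_0 = Z^2.
  H_1: rank ker ∂_1 − rank ∂_2 = (15 − 7) − 8 = 0, and the invariant factors of ∂_2 are all 1, so H_1 = 0.
  H_2: rank ker ∂_2 − rank ∂_3 = (10 − 8) − 0 = 2, and there is no ∂_3, so H_2 = Z^2.

(K is a triangulation of the disjoint union of the 2-sphere S^2 and the 2-sphere S^2.)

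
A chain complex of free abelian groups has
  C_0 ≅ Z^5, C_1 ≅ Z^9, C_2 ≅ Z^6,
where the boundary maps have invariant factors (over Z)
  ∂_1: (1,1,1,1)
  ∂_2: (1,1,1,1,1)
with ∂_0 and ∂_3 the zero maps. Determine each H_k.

H_0: b_0 = 5 − 0 − 4 = 1; torsion from ∂_1 factors > 1: none. So H_0 ≅ Z.
H_1: b_1 = 9 − 4 − 5 = 0; torsion from ∂_2 factors > 1: none. So H_1 ≅ 0.
H_2: b_2 = 6 − 5 − 0 = 1; torsion from ∂_3 factors > 1: none. So H_2 ≅ Z.

H_0 ≅ Z,  H_1 = 0,  H_2 ≅ Z.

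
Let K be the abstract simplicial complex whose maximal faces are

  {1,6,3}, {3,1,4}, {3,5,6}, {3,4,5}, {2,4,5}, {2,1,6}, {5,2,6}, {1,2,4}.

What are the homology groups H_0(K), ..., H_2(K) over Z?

H_0 = Z,  H_1 = 0,  H_2 = Z.

Order the vertices as 1 < 2 < 3 < 4 < 5 < 6. Listing each simplex with vertices in this order, K has dimension 2 with simplices:

  0-simplices (6): [1], [2], [3], [4], [5], [6]
  1-simplices (12): [1,2], [1,3], [1,4], [1,6], [2,4], [2,5], [2,6], [3,4], [3,5], [3,6], [4,5], [5,6]
  2-simplices (8): [1,2,4], [1,2,6], [1,3,4], [1,3,6], [2,4,5], [2,5,6], [3,4,5], [3,5,6]

giving chain groups C_0 ≅ Z^6, C_1 ≅ Z^12, C_2 ≅ Z^8.

The boundary map ∂_1: C_1 → C_0 sends each edge [p,q] (with p < q) to q − p. For instance
  ∂[1,4] = [4] − [1].
This gives a 6×12 integer matrix of rank 5; reducing to Smith normal form yields diagonal entries (1,1,1,1,1).

Boundary ∂_2: C_2 → C_1 maps a triangle to the signed sum of its edges. For instance
  ∂[1,3,4] = [3,4] − [1,4] + [1,3],
  ∂[3,5,6] = [5,6] − [3,6] + [3,5].
The 12×8 boundary matrix has rank 7 and Smith normal form diag(1,1,1,1,1,1,1).

Reading off H_k = ker ∂_k / im ∂_{k+1}:

  H_0: rank C_0 − rank ∂_1 = 6 − 5 = 1, and the invariant factors of ∂_1 are all 1, so H_0 ≅ Z.
  H_1: rank ker ∂_1 − rank ∂_2 = (12 − 5) − 7 = 0, and the invariant factors of ∂_2 are all 1, so H_1 ≅ 0.
  H_2: rank ker ∂_2 − rank ∂_3 = (8 − 7) − 0 = 1, and there is no ∂_3, so H_2 ≅ Z.

(K is a triangulation of the 2-sphere S^2.)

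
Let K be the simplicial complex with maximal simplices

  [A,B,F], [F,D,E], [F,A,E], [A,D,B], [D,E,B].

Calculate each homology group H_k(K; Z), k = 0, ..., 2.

Fix the vertex order A < B < D < E < F and write every simplex with vertices in increasing order. Then dim K = 2 and the simplices of K are:

  0-simplices (5): A, B, D, E, F
  1-simplices (10): AB, AD, AE, AF, BD, BE, BF, DE, DF, EF
  2-simplices (5): ABD, ABF, AEF, BDE, DEF

giving chain groups C_0 ≅ Z^5, C_1 ≅ Z^10, C_2 ≅ Z^5.

Boundary ∂_1: C_1 → C_0 sends each edge [p,q] (with p < q) to q − p. For instance
  ∂BE = E − B.
The resulting 5×10 matrix has rank 4, and its Smith normal form has invariant factors (1,1,1,1).

Boundary ∂_2: C_2 → C_1 maps a triangle to the signed sum of its edges. For instance
  ∂AEF = EF − AF + AE,
  ∂ABF = BF − AF + AB.
This gives a 10×5 integer matrix of rank 5; reducing to Smith normal form yields diagonal entries (1,1,1,1,1).

Now H_k = ker ∂_k / im ∂_{k+1}, so:

  H_0: rank C_0 − rank ∂_1 = 5 − 4 = 1, and the invariant factors of ∂_1 are all 1, so H_0 = Z.
  H_1: rank ker ∂_1 − rank ∂_2 = (10 − 4) − 5 = 1, and the invariant factors of ∂_2 are all 1, so H_1 = Z.
  H_2: rank ker ∂_2 − rank ∂_3 = (5 − 5) − 0 = 0, and there is no ∂_3, so H_2 = 0.

H_0 ≅ Z,  H_1 ≅ Z,  H_2 = 0.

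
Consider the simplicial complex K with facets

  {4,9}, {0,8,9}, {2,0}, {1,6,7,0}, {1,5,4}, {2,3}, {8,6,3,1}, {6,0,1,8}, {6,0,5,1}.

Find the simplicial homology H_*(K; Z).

Fix the vertex order 0 < 1 < 2 < 3 < 4 < 5 < 6 < 7 < 8 < 9 and write every simplex with vertices in increasing order. Then dim K = 3 and the simplices of K are:

  0-simplices (10): [0], [1], [2], [3], [4], [5], [6], [7], [8], [9]
  1-simplices (22): [0,1], [0,2], [0,5], [0,6], [0,7], [0,8], [0,9], [1,3], [1,4], [1,5], [1,6], [1,7], [1,8], [2,3], [3,6], [3,8], [4,5], [4,9], [5,6], [6,7], [6,8], [8,9]
  2-simplices (15): [0,1,5], [0,1,6], [0,1,7], [0,1,8], [0,5,6], [0,6,7], [0,6,8], [0,8,9], [1,3,6], [1,3,8], [1,4,5], [1,5,6], [1,6,7], [1,6,8], [3,6,8]
  3-simplices (4): [0,1,5,6], [0,1,6,7], [0,1,6,8], [1,3,6,8]

giving chain groups C_0 ≅ Z^10, C_1 ≅ Z^22, C_2 ≅ Z^15, C_3 ≅ Z^4.

The boundary map ∂_1: C_1 → C_0 is given by ∂[p,q] = [q] − [p]. For instance
  ∂[2,3] = [3] − [2].
As a 10×22 matrix over Z this has rank 9, with invariant factors (1,1,1,1,1,1,1,1,1).

The boundary map ∂_2: C_2 → C_1 acts by ∂[p,q,r] = [q,r] − [p,r] + [p,q]. For instance
  ∂[1,4,5] = [4,5] − [1,5] + [1,4],
  ∂[0,5,6] = [5,6] − [0,6] + [0,5].
The resulting 22×15 matrix has rank 11, and its Smith normal form has invariant factors (1,1,1,1,1,1,1,1,1,1,1).

∂_3: C_3 → C_2 sends each 3-simplex σ to the alternating sum Σ_i (−1)^i (σ with its i-th vertex removed). For instance
  ∂[0,1,5,6] = [1,5,6] − [0,5,6] + [0,1,6] − [0,1,5],
  ∂[1,3,6,8] = [3,6,8] − [1,6,8] + [1,3,8] − [1,3,6].
The resulting 15×4 matrix has rank 4, and its Smith normal form has invariant factors (1,1,1,1).

From H_k ≅ ker(∂_k) / im(∂_{k+1}) we obtain:

  H_0: rank C_0 − rank ∂_1 = 10 − 9 = 1, and the invariant factors of ∂_1 are all 1, so H_0 = Z.
  H_1: rank ker ∂_1 − rank ∂_2 = (22 − 9) − 11 = 2, and the invariant factors of ∂_2 are all 1, so H_1 = Z^2.
  H_2: rank ker ∂_2 − rank ∂_3 = (15 − 11) − 4 = 0, and the invariant factors of ∂_3 are all 1, so H_2 = 0.
  H_3: rank ker ∂_3 − rank ∂_4 = (4 − 4) − 0 = 0, and there is no ∂_4, so H_3 = 0.

H_0 = Z,  H_1 = Z^2,  H_2 = 0,  H_3 = 0.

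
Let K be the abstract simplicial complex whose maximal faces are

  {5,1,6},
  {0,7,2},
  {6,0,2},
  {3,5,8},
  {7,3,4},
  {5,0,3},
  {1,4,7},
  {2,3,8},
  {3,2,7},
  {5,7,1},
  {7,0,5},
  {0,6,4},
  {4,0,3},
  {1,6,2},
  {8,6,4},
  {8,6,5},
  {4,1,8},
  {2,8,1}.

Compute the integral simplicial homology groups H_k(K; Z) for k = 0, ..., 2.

Fix the vertex order 0 < 1 < 2 < 3 < 4 < 5 < 6 < 7 < 8 and write every simplex with vertices in increasing order. Then dim K = 2 and the simplices of K are:

  0-simplices (9): [0], [1], [2], [3], [4], [5], [6], [7], [8]
  1-simplices (27): (27 of them)
  2-simplices (18): [0,2,6], [0,2,7], [0,3,4], [0,3,5], [0,4,6], [0,5,7], [1,2,6], [1,2,8], [1,4,7], [1,4,8], [1,5,6], [1,5,7], [2,3,7], [2,3,8], [3,4,7], [3,5,8], [4,6,8], [5,6,8]

so the chain groups are C_0 ≅ Z^9, C_1 ≅ Z^27, C_2 ≅ Z^18.

The boundary map ∂_1: C_1 → C_0 sends each edge [p,q] (with p < q) to q − p. For instance
  ∂[6,8] = [8] − [6].
As a 9×27 matrix over Z this has rank 8, with invariant factors (1,1,1,1,1,1,1,1).

The boundary map ∂_2: C_2 → C_1 maps a triangle to the signed sum of its edges. For instance
  ∂[2,3,7] = [3,7] − [2,7] + [2,3],
  ∂[0,5,7] = [5,7] − [0,7] + [0,5].
As a 27×18 matrix over Z this has rank 18, with invariant factors (1,1,1,1,1,1,1,1,1,1,1,1,1,1,1,1,1,2).

Computing H_k = (kernel of ∂_k) / (image of ∂_{k+1}):

  H_0: rank C_0 − rank ∂_1 = 9 − 8 = 1, and the invariant factors of ∂_1 are all 1, so H_0 = Z.
  H_1: rank ker ∂_1 − rank ∂_2 = (27 − 8) − 18 = 1, and ∂_2 has invariant factor 2 > 1, so H_1 = Z ⊕ Z/2.
  H_2: rank ker ∂_2 − rank ∂_3 = (18 − 18) − 0 = 0, and there is no ∂_3, so H_2 = 0.

As a check, the Euler characteristic is 9 − 27 + 18 = 0, which agrees with 1 − 1 + 0 = 0.

H_0 ≅ Z,  H_1 ≅ Z ⊕ Z/2,  H_2 = 0.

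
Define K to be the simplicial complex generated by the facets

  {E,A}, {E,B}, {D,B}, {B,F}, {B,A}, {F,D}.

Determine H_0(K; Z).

H_0 ≅ Z.

K has 5 vertices, 6 edges.
rank ∂_0 = 0, rank ∂_1 = 4 ⇒ b_0 = 5 − 0 − 4 = 1; all invariant factors of ∂_1 are 1 so no torsion. So H_0 = Z.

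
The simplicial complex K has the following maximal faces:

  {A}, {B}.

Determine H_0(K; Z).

H_0 ≅ Z^2.

Fix the vertex order A < B and write every simplex with vertices in increasing order. Then dim K = 0 and the simplices of K are:

  0-simplices (2): A, B

giving chain groups C_0 ≅ Z^2.

From H_k ≅ ker(∂_k) / im(∂_{k+1}) we obtain:

  H_0: rank C_0 − rank ∂_1 = 2 − 0 = 2, and there is no ∂_1, so H_0 = Z^2.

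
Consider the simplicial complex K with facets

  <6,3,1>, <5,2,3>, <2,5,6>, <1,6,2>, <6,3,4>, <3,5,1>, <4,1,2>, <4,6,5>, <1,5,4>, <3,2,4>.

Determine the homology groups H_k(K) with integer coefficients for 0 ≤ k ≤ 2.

H_0 ≅ Z,  H_1 ≅ Z/2Z,  H_2 = 0.

Fix the vertex order 1 < 2 < 3 < 4 < 5 < 6 and write every simplex with vertices in increasing order. Then dim K = 2 and the simplices of K are:

  0-simplices (6): [1], [2], [3], [4], [5], [6]
  1-simplices (15): [1,2], [1,3], [1,4], [1,5], [1,6], [2,3], [2,4], [2,5], [2,6], [3,4], [3,5], [3,6], [4,5], [4,6], [5,6]
  2-simplices (10): [1,2,4], [1,2,6], [1,3,5], [1,3,6], [1,4,5], [2,3,4], [2,3,5], [2,5,6], [3,4,6], [4,5,6]

giving chain groups C_0 ≅ Z^6, C_1 ≅ Z^15, C_2 ≅ Z^10.

Boundary ∂_1: C_1 → C_0 sends each edge [p,q] (with p < q) to q − p. For instance
  ∂[5,6] = [6] − [5].
As a 6×15 matrix over Z this has rank 5, with invariant factors (1,1,1,1,1).

∂_2: C_2 → C_1 acts by ∂[p,q,r] = [q,r] − [p,r] + [p,q]. For instance
  ∂[1,2,4] = [2,4] − [1,4] + [1,2],
  ∂[1,3,5] = [3,5] − [1,5] + [1,3].
This gives a 15×10 integer matrix of rank 10; reducing to Smith normal form yields diagonal entries (1,1,1,1,1,1,1,1,1,2).

Computing H_k = (kernel of ∂_k) / (image of ∂_{k+1}):

  H_0: rank C_0 − rank ∂_1 = 6 − 5 = 1, and the invariant factors of ∂_1 are all 1, so H_0 ≅ Z.
  H_1: rank ker ∂_1 − rank ∂_2 = (15 − 5) − 10 = 0, and ∂_2 has invariant factor 2 > 1, so H_1 ≅ Z/2Z.
  H_2: rank ker ∂_2 − rank ∂_3 = (10 − 10) − 0 = 0, and there is no ∂_3, so H_2 ≅ 0.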